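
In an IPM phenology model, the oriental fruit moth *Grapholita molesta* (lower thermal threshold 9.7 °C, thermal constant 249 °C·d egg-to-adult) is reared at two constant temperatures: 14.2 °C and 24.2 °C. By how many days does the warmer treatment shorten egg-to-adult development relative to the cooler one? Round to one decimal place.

38.2 days

At 14.2 °C: 249 / (14.2 − 9.7) = 249 / 4.5 = 55.333 d.
At 24.2 °C: 249 / (24.2 − 9.7) = 249 / 14.5 = 17.172 d.
Difference = |55.333 − 17.172| = 38.161 ≈ 38.2 days.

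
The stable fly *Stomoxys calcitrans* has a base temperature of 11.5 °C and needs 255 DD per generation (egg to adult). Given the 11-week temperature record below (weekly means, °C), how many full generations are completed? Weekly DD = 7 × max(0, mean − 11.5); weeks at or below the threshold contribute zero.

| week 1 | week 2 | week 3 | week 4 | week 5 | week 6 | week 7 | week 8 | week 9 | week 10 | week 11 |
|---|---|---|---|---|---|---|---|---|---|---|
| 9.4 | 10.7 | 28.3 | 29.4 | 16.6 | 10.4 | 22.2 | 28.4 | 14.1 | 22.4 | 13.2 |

Weekly DD (7 × max(0, T̄ − 11.5)): 0.0, 0.0, 117.6, 125.3, 35.7, 0.0, 74.9, 118.3, 18.2, 76.3, 11.9.
Season total = 578.2 DD.
Complete generations = ⌊578.2 / 255⌋ = 2.

2 generations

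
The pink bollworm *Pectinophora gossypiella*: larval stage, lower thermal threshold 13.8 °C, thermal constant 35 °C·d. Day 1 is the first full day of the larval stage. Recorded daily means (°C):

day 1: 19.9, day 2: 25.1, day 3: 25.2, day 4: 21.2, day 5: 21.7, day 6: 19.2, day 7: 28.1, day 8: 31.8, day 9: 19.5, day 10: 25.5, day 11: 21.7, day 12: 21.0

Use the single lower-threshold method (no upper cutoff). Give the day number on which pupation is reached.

day 4

Daily DD above 13.8 °C: 6.1, 11.3, 11.4, 7.4, 7.9, 5.4, 14.3, 18.0, 5.7, 11.7, 7.9, 7.2.
Cumulative: 6.1, 17.4, 28.8, 36.2, 44.1, 49.5, 63.8, 81.8, 87.5, 99.2, 107.1, 114.3.
The total first reaches 35 DD on day 4.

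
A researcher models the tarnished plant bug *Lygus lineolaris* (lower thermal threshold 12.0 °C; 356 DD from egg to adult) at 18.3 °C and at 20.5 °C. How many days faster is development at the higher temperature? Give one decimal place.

At 18.3 °C: 356 / (18.3 − 12.0) = 356 / 6.3 = 56.508 d.
At 20.5 °C: 356 / (20.5 − 12.0) = 356 / 8.5 = 41.882 d.
Difference = |56.508 − 41.882| = 14.626 ≈ 14.6 days.

14.6 days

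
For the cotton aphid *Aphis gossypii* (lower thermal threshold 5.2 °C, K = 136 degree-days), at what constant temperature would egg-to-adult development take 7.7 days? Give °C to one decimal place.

22.9 °C

Required daily accumulation = 136 / 7.7 = 17.662 DD/day.
T = T_base + 17.662 = 5.2 + 17.662 = 22.862 ≈ 22.9 °C.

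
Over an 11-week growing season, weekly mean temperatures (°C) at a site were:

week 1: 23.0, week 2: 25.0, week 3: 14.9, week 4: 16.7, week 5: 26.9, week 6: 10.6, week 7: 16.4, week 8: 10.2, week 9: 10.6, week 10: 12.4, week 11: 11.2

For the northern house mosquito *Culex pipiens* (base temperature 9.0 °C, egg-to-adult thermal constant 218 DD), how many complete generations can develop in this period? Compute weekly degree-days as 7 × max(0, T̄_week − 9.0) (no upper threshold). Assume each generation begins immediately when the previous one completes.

Weekly DD (7 × max(0, T̄ − 9.0)): 98.0, 112.0, 41.3, 53.9, 125.3, 11.2, 51.8, 8.4, 11.2, 23.8, 15.4.
Season total = 552.3 DD.
Complete generations = ⌊552.3 / 218⌋ = 2.

2 generations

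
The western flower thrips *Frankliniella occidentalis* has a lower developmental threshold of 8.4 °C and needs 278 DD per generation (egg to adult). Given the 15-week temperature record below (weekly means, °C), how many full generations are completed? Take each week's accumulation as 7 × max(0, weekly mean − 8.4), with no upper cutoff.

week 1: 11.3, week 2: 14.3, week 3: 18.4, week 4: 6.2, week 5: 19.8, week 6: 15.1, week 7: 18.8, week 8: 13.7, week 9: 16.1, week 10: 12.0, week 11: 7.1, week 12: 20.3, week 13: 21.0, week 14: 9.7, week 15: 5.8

2 generations

Weekly DD (7 × max(0, T̄ − 8.4)): 20.3, 41.3, 70.0, 0.0, 79.8, 46.9, 72.8, 37.1, 53.9, 25.2, 0.0, 83.3, 88.2, 9.1, 0.0.
Season total = 627.9 DD.
Complete generations = ⌊627.9 / 278⌋ = 2.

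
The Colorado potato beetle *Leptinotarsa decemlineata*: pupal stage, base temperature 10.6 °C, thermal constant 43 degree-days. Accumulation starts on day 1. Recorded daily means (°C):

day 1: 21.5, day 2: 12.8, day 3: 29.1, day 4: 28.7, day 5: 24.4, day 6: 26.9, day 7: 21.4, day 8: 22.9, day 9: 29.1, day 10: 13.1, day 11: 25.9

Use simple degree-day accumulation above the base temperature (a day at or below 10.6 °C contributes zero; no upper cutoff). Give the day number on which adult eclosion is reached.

day 4

Daily DD above 10.6 °C: 10.9, 2.2, 18.5, 18.1, 13.8, 16.3, 10.8, 12.3, 18.5, 2.5, 15.3.
Cumulative: 10.9, 13.1, 31.6, 49.7, 63.5, 79.8, 90.6, 102.9, 121.4, 123.9, 139.2.
The total first reaches 43 DD on day 4.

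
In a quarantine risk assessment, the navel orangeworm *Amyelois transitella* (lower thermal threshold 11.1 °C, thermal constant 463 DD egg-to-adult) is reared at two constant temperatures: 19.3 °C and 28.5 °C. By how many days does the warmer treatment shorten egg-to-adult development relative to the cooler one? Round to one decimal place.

At 19.3 °C: 463 / (19.3 − 11.1) = 463 / 8.2 = 56.463 d.
At 28.5 °C: 463 / (28.5 − 11.1) = 463 / 17.4 = 26.609 d.
Difference = |56.463 − 26.609| = 29.854 ≈ 29.9 days.

29.9 days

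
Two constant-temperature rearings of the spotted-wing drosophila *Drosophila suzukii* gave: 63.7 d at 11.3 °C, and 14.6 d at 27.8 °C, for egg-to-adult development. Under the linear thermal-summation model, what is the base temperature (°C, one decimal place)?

Equal thermal constants: D₁(T₁ − T_b) = D₂(T₂ − T_b).
63.7·(11.3 − T_b) = 14.6·(27.8 − T_b)
T_b = (63.7·11.3 − 14.6·27.8) / (63.7 − 14.6) = 313.93 / 49.1 = 6.394 °C ≈ 6.4 °C.

6.4 °C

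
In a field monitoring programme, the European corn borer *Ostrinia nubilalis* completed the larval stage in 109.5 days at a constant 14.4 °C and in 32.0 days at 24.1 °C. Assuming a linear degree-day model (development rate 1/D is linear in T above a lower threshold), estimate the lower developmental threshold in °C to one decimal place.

10.4 °C

Linear rate model ⇒ the product D·(T − T_b) is constant across temperatures.
109.5·(14.4 − T_b) = 32.0·(24.1 − T_b)
T_b = (109.5·14.4 − 32.0·24.1) / (109.5 − 32.0) = 805.60 / 77.5 = 10.395 °C ≈ 10.4 °C.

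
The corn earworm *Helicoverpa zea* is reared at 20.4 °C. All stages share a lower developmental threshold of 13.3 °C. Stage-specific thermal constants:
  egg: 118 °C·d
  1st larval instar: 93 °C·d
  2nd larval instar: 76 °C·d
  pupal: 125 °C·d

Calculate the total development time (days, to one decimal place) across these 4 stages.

58.0 days

Daily accumulation at 20.4 °C = 20.4 − 13.3 = 7.1 DD/day.
Total K = 118 + 93 + 76 + 125 = 412 DD.
Total duration = 412 / 7.1 = 58.028 ≈ 58.0 days.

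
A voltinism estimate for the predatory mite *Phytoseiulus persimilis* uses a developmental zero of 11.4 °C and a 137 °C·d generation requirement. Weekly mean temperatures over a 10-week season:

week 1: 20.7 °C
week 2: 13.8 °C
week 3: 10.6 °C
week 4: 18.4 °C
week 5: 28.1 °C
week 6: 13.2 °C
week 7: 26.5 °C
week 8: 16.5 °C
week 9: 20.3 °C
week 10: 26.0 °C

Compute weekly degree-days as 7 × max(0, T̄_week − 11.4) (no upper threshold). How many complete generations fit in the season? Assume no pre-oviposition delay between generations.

Weekly DD (7 × max(0, T̄ − 11.4)): 65.1, 16.8, 0.0, 49.0, 116.9, 12.6, 105.7, 35.7, 62.3, 102.2.
Season total = 566.3 DD.
Complete generations = ⌊566.3 / 137⌋ = 4.

4 generations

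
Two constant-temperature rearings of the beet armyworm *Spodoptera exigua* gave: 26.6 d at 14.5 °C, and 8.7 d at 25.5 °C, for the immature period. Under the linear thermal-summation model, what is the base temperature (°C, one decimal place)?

Equal thermal constants: D₁(T₁ − T_b) = D₂(T₂ − T_b).
26.6·(14.5 − T_b) = 8.7·(25.5 − T_b)
T_b = (26.6·14.5 − 8.7·25.5) / (26.6 − 8.7) = 163.85 / 17.9 = 9.154 °C ≈ 9.2 °C.

9.2 °C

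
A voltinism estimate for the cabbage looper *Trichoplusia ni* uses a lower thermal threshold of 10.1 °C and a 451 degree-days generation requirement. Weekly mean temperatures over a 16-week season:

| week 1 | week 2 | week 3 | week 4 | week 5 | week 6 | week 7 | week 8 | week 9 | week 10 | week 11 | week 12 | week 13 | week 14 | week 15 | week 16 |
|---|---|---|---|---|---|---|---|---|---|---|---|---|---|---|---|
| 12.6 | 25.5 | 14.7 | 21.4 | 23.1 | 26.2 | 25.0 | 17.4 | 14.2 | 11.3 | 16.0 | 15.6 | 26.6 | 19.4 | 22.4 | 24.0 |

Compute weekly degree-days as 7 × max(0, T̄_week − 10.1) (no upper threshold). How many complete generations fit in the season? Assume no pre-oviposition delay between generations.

Weekly DD (7 × max(0, T̄ − 10.1)): 17.5, 107.8, 32.2, 79.1, 91.0, 112.7, 104.3, 51.1, 28.7, 8.4, 41.3, 38.5, 115.5, 65.1, 86.1, 97.3.
Season total = 1076.6 DD.
Complete generations = ⌊1076.6 / 451⌋ = 2.

2 generations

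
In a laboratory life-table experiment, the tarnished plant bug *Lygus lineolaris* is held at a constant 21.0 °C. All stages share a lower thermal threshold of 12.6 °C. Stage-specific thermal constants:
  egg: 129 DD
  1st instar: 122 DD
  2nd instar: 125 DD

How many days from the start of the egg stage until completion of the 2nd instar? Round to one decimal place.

44.8 days

Daily accumulation at 21.0 °C = 21.0 − 12.6 = 8.4 DD/day.
Total K = 129 + 122 + 125 = 376 DD.
Total duration = 376 / 8.4 = 44.762 ≈ 44.8 days.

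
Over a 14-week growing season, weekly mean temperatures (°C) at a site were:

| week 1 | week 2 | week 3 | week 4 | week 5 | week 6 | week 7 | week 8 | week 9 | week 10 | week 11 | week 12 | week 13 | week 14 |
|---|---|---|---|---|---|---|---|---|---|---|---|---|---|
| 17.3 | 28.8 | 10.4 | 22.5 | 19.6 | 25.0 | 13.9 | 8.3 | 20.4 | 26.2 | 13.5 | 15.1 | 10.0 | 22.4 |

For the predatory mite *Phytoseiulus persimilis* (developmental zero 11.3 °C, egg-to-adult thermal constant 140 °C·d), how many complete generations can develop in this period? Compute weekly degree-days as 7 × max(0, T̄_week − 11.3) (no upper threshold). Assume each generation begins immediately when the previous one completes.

5 generations

Weekly DD (7 × max(0, T̄ − 11.3)): 42.0, 122.5, 0.0, 78.4, 58.1, 95.9, 18.2, 0.0, 63.7, 104.3, 15.4, 26.6, 0.0, 77.7.
Season total = 702.8 DD.
Complete generations = ⌊702.8 / 140⌋ = 5.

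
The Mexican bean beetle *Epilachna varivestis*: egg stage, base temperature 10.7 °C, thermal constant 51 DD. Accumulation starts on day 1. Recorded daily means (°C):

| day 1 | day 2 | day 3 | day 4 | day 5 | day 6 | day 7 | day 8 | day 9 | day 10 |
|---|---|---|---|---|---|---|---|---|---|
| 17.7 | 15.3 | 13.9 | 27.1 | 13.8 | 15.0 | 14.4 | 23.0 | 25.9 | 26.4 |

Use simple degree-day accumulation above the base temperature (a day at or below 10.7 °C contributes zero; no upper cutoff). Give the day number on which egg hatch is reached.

Daily DD above 10.7 °C: 7.0, 4.6, 3.2, 16.4, 3.1, 4.3, 3.7, 12.3, 15.2, 15.7.
Cumulative: 7.0, 11.6, 14.8, 31.2, 34.3, 38.6, 42.3, 54.6, 69.8, 85.5.
The total first reaches 51 DD on day 8.

day 8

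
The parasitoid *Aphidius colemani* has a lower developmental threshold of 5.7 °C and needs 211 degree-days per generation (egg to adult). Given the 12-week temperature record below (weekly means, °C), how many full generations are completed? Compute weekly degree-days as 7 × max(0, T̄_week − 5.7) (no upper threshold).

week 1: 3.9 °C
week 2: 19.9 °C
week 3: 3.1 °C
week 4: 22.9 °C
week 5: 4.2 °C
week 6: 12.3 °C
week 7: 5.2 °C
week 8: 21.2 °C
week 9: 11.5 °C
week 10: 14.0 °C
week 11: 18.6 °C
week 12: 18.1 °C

3 generations

Weekly DD (7 × max(0, T̄ − 5.7)): 0.0, 99.4, 0.0, 120.4, 0.0, 46.2, 0.0, 108.5, 40.6, 58.1, 90.3, 86.8.
Season total = 650.3 DD.
Complete generations = ⌊650.3 / 211⌋ = 3.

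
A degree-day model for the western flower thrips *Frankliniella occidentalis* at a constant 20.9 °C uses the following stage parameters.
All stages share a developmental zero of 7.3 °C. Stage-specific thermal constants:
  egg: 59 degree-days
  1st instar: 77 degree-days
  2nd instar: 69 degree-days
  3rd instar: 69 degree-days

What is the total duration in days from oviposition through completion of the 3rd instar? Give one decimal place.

20.1 days

Daily accumulation at 20.9 °C = 20.9 − 7.3 = 13.6 DD/day.
Total K = 59 + 77 + 69 + 69 = 274 DD.
Total duration = 274 / 13.6 = 20.147 ≈ 20.1 days.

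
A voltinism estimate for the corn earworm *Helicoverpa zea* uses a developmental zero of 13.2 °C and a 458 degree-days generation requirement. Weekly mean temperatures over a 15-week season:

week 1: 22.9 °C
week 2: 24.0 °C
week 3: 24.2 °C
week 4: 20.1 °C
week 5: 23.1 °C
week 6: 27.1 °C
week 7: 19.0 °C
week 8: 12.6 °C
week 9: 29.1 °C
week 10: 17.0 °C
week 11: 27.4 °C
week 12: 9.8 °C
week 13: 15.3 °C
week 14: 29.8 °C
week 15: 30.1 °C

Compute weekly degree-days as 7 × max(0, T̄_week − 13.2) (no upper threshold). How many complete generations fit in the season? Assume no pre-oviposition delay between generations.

2 generations

Weekly DD (7 × max(0, T̄ − 13.2)): 67.9, 75.6, 77.0, 48.3, 69.3, 97.3, 40.6, 0.0, 111.3, 26.6, 99.4, 0.0, 14.7, 116.2, 118.3.
Season total = 962.5 DD.
Complete generations = ⌊962.5 / 458⌋ = 2.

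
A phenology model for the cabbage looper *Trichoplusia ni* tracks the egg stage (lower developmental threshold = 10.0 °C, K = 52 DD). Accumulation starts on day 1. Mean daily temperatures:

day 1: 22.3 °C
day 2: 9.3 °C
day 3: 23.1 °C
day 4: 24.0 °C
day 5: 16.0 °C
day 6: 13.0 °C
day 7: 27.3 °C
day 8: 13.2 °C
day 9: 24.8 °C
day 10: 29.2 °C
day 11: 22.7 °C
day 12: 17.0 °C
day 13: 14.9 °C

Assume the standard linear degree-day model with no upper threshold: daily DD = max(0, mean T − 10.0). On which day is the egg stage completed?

day 7

Daily DD above 10.0 °C: 12.3, 0.0, 13.1, 14.0, 6.0, 3.0, 17.3, 3.2, 14.8, 19.2, 12.7, 7.0, 4.9.
Cumulative: 12.3, 12.3, 25.4, 39.4, 45.4, 48.4, 65.7, 68.9, 83.7, 102.9, 115.6, 122.6, 127.5.
The total first reaches 52 DD on day 7.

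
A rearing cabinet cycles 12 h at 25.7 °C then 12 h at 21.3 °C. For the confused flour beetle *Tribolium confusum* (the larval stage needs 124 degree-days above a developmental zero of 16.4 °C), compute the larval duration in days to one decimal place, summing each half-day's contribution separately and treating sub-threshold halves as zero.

Day half: max(0, 25.7 − 16.4) × 0.5 = 9.3 × 0.5 = 4.65 DD.
Night half: max(0, 21.3 − 16.4) × 0.5 = 4.9 × 0.5 = 2.45 DD.
Per 24 h: 7.10 DD/day.
Duration = 124 / 7.10 = 17.465 ≈ 17.5 days.

17.5 days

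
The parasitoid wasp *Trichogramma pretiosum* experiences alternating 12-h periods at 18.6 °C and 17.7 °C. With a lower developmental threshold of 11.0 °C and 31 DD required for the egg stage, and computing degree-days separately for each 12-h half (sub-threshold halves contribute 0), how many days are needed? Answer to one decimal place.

Day half: max(0, 18.6 − 11.0) × 0.5 = 7.6 × 0.5 = 3.80 DD.
Night half: max(0, 17.7 − 11.0) × 0.5 = 6.7 × 0.5 = 3.35 DD.
Per 24 h: 7.15 DD/day.
Duration = 31 / 7.15 = 4.336 ≈ 4.3 days.

4.3 days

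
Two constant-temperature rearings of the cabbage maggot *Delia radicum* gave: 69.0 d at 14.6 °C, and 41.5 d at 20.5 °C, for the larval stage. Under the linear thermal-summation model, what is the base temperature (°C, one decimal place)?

Linear rate model ⇒ the product D·(T − T_b) is constant across temperatures.
69.0·(14.6 − T_b) = 41.5·(20.5 − T_b)
T_b = (69.0·14.6 − 41.5·20.5) / (69.0 − 41.5) = 156.65 / 27.5 = 5.696 °C ≈ 5.7 °C.

5.7 °C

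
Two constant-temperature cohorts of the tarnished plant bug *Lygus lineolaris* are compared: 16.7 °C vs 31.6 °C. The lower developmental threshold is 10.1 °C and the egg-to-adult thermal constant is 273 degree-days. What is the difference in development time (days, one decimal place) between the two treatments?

At 16.7 °C: 273 / (16.7 − 10.1) = 273 / 6.6 = 41.364 d.
At 31.6 °C: 273 / (31.6 − 10.1) = 273 / 21.5 = 12.698 d.
Difference = |41.364 − 12.698| = 28.666 ≈ 28.7 days.

28.7 days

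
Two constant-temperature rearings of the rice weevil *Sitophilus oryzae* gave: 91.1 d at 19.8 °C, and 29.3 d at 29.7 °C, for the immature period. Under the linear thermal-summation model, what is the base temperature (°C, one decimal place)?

Linear rate model ⇒ the product D·(T − T_b) is constant across temperatures.
91.1·(19.8 − T_b) = 29.3·(29.7 − T_b)
T_b = (91.1·19.8 − 29.3·29.7) / (91.1 − 29.3) = 933.57 / 61.8 = 15.106 °C ≈ 15.1 °C.

15.1 °C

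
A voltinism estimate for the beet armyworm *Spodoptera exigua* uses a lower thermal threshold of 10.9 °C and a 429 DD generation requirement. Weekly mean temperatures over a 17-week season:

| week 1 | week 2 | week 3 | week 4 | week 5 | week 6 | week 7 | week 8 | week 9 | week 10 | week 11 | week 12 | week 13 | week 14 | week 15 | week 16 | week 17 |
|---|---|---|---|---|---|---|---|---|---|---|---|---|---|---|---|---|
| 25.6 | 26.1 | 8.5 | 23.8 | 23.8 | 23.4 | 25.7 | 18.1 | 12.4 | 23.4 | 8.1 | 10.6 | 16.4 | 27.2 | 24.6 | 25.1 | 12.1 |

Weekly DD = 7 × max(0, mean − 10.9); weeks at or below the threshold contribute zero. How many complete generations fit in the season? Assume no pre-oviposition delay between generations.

Weekly DD (7 × max(0, T̄ − 10.9)): 102.9, 106.4, 0.0, 90.3, 90.3, 87.5, 103.6, 50.4, 10.5, 87.5, 0.0, 0.0, 38.5, 114.1, 95.9, 99.4, 8.4.
Season total = 1085.7 DD.
Complete generations = ⌊1085.7 / 429⌋ = 2.

2 generations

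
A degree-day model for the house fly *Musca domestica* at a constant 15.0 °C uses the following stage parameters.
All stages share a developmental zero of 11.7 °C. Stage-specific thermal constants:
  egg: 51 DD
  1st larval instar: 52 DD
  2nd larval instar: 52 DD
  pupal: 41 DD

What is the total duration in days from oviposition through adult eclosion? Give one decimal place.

59.4 days

Daily accumulation at 15.0 °C = 15.0 − 11.7 = 3.3 DD/day.
Total K = 51 + 52 + 52 + 41 = 196 DD.
Total duration = 196 / 3.3 = 59.394 ≈ 59.4 days.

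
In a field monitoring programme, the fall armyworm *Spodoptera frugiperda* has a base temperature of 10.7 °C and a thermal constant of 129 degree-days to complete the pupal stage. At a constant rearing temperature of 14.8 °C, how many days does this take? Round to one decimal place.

31.5 days

Daily accumulation = 14.8 − 10.7 = 4.1 DD/day.
Duration = 129 / 4.1 = 31.463 ≈ 31.5 days.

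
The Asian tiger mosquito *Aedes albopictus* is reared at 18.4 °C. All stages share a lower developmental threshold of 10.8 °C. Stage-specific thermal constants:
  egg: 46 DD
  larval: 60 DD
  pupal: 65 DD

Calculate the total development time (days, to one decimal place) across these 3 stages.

Daily accumulation at 18.4 °C = 18.4 − 10.8 = 7.6 DD/day.
Total K = 46 + 60 + 65 = 171 DD.
Total duration = 171 / 7.6 = 22.500 ≈ 22.5 days.

22.5 days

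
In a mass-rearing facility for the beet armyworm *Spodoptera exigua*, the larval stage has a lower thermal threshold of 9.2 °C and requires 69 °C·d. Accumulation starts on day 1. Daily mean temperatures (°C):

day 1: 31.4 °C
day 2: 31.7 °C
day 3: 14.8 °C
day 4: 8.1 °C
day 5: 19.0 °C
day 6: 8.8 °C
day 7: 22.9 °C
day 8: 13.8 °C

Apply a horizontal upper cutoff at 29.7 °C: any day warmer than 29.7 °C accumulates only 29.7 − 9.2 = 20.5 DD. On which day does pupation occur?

Daily DD above 9.2 °C (capped at 20.5): 20.5, 20.5, 5.6, 0.0, 9.8, 0.0, 13.7, 4.6.
Cumulative: 20.5, 41.0, 46.6, 46.6, 56.4, 56.4, 70.1, 74.7.
The total first reaches 69 DD on day 7.

day 7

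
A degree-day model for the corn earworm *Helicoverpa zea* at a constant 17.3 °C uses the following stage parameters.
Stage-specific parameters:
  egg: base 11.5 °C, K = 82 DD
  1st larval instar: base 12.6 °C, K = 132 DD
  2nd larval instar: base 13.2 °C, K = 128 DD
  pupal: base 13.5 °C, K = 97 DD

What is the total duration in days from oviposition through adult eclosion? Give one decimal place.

99.0 days

egg: 82 / (17.3 − 11.5) = 82 / 5.8 = 14.138 d.
1st larval instar: 132 / (17.3 − 12.6) = 132 / 4.7 = 28.085 d.
2nd larval instar: 128 / (17.3 − 13.2) = 128 / 4.1 = 31.220 d.
pupal: 97 / (17.3 − 13.5) = 97 / 3.8 = 25.526 d.
Sum = 98.969 ≈ 99.0 days.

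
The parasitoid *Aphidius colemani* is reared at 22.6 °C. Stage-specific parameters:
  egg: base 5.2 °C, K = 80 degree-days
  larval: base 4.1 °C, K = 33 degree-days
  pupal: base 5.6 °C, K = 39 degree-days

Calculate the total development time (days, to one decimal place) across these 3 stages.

8.7 days

egg: 80 / (22.6 − 5.2) = 80 / 17.4 = 4.598 d.
larval: 33 / (22.6 − 4.1) = 33 / 18.5 = 1.784 d.
pupal: 39 / (22.6 − 5.6) = 39 / 17.0 = 2.294 d.
Sum = 8.676 ≈ 8.7 days.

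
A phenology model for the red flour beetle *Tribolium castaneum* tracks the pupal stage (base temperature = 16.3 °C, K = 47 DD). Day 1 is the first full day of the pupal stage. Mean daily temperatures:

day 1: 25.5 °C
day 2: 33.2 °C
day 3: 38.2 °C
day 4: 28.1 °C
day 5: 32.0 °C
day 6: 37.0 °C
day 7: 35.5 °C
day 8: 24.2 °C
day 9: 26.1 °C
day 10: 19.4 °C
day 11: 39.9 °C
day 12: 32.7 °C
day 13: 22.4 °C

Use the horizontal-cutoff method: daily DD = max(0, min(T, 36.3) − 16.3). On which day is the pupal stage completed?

day 4

Daily DD above 16.3 °C (capped at 20.0): 9.2, 16.9, 20.0, 11.8, 15.7, 20.0, 19.2, 7.9, 9.8, 3.1, 20.0, 16.4, 6.1.
Cumulative: 9.2, 26.1, 46.1, 57.9, 73.6, 93.6, 112.8, 120.7, 130.5, 133.6, 153.6, 170.0, 176.1.
The total first reaches 47 DD on day 4.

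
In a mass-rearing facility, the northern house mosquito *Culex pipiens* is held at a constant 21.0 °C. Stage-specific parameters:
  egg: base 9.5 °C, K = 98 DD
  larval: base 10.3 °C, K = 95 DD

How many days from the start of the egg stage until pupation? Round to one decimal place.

17.4 days

egg: 98 / (21.0 − 9.5) = 98 / 11.5 = 8.522 d.
larval: 95 / (21.0 − 10.3) = 95 / 10.7 = 8.879 d.
Sum = 17.400 ≈ 17.4 days.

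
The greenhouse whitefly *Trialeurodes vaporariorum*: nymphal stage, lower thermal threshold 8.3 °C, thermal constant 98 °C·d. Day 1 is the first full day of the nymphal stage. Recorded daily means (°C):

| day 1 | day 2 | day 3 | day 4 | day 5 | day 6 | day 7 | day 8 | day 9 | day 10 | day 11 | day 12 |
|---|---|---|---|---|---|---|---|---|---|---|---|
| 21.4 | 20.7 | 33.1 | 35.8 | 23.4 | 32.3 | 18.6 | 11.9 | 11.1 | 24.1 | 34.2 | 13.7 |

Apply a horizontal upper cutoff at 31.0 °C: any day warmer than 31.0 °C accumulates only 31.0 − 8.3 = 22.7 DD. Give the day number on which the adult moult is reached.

Daily DD above 8.3 °C (capped at 22.7): 13.1, 12.4, 22.7, 22.7, 15.1, 22.7, 10.3, 3.6, 2.8, 15.8, 22.7, 5.4.
Cumulative: 13.1, 25.5, 48.2, 70.9, 86.0, 108.7, 119.0, 122.6, 125.4, 141.2, 163.9, 169.3.
The total first reaches 98 DD on day 6.

day 6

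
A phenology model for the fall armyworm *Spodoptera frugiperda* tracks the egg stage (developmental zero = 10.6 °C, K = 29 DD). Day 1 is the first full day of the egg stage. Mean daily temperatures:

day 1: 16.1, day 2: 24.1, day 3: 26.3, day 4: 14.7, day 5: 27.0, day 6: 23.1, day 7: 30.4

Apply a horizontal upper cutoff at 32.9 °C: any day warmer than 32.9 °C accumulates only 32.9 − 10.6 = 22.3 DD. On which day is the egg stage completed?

Daily DD above 10.6 °C (capped at 22.3): 5.5, 13.5, 15.7, 4.1, 16.4, 12.5, 19.8.
Cumulative: 5.5, 19.0, 34.7, 38.8, 55.2, 67.7, 87.5.
The total first reaches 29 DD on day 3.

day 3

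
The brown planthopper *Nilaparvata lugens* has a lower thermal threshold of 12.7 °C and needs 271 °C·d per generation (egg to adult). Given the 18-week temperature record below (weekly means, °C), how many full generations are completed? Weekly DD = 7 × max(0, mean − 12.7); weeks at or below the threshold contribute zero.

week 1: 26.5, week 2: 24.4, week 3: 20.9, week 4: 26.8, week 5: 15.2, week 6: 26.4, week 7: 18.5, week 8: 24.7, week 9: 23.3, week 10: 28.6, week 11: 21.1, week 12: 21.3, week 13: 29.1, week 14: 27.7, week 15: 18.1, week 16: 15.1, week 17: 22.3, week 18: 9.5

4 generations

Weekly DD (7 × max(0, T̄ − 12.7)): 96.6, 81.9, 57.4, 98.7, 17.5, 95.9, 40.6, 84.0, 74.2, 111.3, 58.8, 60.2, 114.8, 105.0, 37.8, 16.8, 67.2, 0.0.
Season total = 1218.7 DD.
Complete generations = ⌊1218.7 / 271⌋ = 4.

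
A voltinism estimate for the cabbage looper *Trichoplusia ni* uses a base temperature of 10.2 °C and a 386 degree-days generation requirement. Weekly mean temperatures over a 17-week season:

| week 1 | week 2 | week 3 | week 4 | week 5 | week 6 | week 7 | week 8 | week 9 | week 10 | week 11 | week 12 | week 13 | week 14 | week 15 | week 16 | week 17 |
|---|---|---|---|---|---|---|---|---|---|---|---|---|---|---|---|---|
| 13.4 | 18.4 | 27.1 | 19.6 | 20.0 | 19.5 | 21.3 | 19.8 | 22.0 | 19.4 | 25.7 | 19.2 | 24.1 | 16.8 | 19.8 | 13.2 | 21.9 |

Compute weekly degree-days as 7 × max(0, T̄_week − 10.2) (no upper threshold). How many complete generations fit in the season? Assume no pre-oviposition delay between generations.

Weekly DD (7 × max(0, T̄ − 10.2)): 22.4, 57.4, 118.3, 65.8, 68.6, 65.1, 77.7, 67.2, 82.6, 64.4, 108.5, 63.0, 97.3, 46.2, 67.2, 21.0, 81.9.
Season total = 1174.6 DD.
Complete generations = ⌊1174.6 / 386⌋ = 3.

3 generations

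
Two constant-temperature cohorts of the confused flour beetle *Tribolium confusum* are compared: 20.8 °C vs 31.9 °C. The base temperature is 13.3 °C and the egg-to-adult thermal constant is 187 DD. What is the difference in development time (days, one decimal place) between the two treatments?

At 20.8 °C: 187 / (20.8 − 13.3) = 187 / 7.5 = 24.933 d.
At 31.9 °C: 187 / (31.9 − 13.3) = 187 / 18.6 = 10.054 d.
Difference = |24.933 − 10.054| = 14.880 ≈ 14.9 days.

14.9 days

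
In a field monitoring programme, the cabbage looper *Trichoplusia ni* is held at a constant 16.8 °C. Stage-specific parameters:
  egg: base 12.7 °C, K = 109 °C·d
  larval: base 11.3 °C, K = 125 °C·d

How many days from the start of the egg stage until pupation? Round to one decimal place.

49.3 days

egg: 109 / (16.8 − 12.7) = 109 / 4.1 = 26.585 d.
larval: 125 / (16.8 − 11.3) = 125 / 5.5 = 22.727 d.
Sum = 49.313 ≈ 49.3 days.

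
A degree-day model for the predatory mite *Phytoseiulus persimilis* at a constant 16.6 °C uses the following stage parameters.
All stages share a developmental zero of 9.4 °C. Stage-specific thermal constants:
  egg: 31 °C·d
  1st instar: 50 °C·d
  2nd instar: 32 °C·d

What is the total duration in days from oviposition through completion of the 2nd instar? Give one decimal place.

15.7 days

Daily accumulation at 16.6 °C = 16.6 − 9.4 = 7.2 DD/day.
Total K = 31 + 50 + 32 = 113 DD.
Total duration = 113 / 7.2 = 15.694 ≈ 15.7 days.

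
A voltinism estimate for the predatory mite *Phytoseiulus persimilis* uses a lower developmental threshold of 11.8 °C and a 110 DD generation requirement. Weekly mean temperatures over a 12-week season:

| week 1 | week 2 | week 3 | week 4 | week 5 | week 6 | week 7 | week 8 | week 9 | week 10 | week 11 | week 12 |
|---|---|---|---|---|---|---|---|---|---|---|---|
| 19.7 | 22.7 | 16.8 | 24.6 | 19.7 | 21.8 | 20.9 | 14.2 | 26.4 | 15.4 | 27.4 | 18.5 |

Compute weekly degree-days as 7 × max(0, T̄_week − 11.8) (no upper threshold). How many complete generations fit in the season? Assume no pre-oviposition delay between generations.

6 generations

Weekly DD (7 × max(0, T̄ − 11.8)): 55.3, 76.3, 35.0, 89.6, 55.3, 70.0, 63.7, 16.8, 102.2, 25.2, 109.2, 46.9.
Season total = 745.5 DD.
Complete generations = ⌊745.5 / 110⌋ = 6.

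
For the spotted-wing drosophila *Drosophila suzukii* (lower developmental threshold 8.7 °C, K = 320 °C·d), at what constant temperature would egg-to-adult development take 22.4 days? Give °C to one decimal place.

Required daily accumulation = 320 / 22.4 = 14.286 DD/day.
T = T_base + 14.286 = 8.7 + 14.286 = 22.986 ≈ 23.0 °C.

23.0 °C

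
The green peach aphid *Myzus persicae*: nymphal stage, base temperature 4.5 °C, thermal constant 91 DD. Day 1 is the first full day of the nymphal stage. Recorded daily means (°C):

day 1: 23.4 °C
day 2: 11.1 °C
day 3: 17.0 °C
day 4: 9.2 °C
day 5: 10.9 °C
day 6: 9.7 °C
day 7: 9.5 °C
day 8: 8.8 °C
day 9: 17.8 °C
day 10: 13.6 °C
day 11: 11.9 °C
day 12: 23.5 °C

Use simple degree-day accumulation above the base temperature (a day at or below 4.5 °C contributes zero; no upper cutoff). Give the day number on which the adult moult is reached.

Daily DD above 4.5 °C: 18.9, 6.6, 12.5, 4.7, 6.4, 5.2, 5.0, 4.3, 13.3, 9.1, 7.4, 19.0.
Cumulative: 18.9, 25.5, 38.0, 42.7, 49.1, 54.3, 59.3, 63.6, 76.9, 86.0, 93.4, 112.4.
The total first reaches 91 DD on day 11.

day 11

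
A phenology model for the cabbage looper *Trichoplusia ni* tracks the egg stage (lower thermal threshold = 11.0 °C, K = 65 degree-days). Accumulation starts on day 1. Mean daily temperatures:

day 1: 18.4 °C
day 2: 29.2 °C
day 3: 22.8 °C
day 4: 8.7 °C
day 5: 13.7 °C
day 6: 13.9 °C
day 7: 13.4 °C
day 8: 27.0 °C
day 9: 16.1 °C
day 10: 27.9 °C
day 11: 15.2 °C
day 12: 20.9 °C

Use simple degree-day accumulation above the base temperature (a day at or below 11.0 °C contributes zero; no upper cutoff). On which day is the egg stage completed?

day 9

Daily DD above 11.0 °C: 7.4, 18.2, 11.8, 0.0, 2.7, 2.9, 2.4, 16.0, 5.1, 16.9, 4.2, 9.9.
Cumulative: 7.4, 25.6, 37.4, 37.4, 40.1, 43.0, 45.4, 61.4, 66.5, 83.4, 87.6, 97.5.
The total first reaches 65 DD on day 9.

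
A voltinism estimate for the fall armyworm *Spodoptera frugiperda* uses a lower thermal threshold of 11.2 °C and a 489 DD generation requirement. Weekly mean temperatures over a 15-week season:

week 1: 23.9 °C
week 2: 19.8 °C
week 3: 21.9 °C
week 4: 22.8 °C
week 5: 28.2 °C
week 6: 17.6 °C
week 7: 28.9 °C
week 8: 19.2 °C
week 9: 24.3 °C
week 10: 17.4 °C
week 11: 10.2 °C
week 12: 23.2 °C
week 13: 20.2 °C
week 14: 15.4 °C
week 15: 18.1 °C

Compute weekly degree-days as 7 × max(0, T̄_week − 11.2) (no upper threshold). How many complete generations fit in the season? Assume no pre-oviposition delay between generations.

2 generations

Weekly DD (7 × max(0, T̄ − 11.2)): 88.9, 60.2, 74.9, 81.2, 119.0, 44.8, 123.9, 56.0, 91.7, 43.4, 0.0, 84.0, 63.0, 29.4, 48.3.
Season total = 1008.7 DD.
Complete generations = ⌊1008.7 / 489⌋ = 2.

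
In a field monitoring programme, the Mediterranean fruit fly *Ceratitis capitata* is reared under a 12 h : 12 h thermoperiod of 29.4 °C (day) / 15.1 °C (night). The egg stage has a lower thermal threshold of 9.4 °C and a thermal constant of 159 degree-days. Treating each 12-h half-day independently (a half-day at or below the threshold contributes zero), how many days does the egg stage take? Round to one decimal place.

12.4 days

Day half: max(0, 29.4 − 9.4) × 0.5 = 20.0 × 0.5 = 10.00 DD.
Night half: max(0, 15.1 − 9.4) × 0.5 = 5.7 × 0.5 = 2.85 DD.
Per 24 h: 12.85 DD/day.
Duration = 159 / 12.85 = 12.374 ≈ 12.4 days.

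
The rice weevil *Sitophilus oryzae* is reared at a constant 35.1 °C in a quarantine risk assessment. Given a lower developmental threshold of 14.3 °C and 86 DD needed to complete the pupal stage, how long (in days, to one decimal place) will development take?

4.1 days

Daily accumulation = 35.1 − 14.3 = 20.8 DD/day.
Duration = 86 / 20.8 = 4.135 ≈ 4.1 days.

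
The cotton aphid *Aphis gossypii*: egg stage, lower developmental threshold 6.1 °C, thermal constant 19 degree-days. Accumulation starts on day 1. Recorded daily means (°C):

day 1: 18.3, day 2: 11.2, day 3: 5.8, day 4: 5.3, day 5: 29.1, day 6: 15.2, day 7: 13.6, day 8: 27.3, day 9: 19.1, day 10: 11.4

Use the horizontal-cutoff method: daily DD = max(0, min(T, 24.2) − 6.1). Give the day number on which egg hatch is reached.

day 5

Daily DD above 6.1 °C (capped at 18.1): 12.2, 5.1, 0.0, 0.0, 18.1, 9.1, 7.5, 18.1, 13.0, 5.3.
Cumulative: 12.2, 17.3, 17.3, 17.3, 35.4, 44.5, 52.0, 70.1, 83.1, 88.4.
The total first reaches 19 DD on day 5.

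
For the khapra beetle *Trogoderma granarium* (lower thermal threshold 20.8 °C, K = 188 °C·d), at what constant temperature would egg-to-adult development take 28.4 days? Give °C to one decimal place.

Required daily accumulation = 188 / 28.4 = 6.620 DD/day.
T = T_base + 6.620 = 20.8 + 6.620 = 27.420 ≈ 27.4 °C.

27.4 °C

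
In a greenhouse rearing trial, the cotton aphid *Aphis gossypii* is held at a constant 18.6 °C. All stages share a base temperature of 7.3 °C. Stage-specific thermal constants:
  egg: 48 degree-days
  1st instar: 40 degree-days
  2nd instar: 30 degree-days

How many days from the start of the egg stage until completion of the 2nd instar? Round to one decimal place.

10.4 days

Daily accumulation at 18.6 °C = 18.6 − 7.3 = 11.3 DD/day.
Total K = 48 + 40 + 30 = 118 DD.
Total duration = 118 / 11.3 = 10.442 ≈ 10.4 days.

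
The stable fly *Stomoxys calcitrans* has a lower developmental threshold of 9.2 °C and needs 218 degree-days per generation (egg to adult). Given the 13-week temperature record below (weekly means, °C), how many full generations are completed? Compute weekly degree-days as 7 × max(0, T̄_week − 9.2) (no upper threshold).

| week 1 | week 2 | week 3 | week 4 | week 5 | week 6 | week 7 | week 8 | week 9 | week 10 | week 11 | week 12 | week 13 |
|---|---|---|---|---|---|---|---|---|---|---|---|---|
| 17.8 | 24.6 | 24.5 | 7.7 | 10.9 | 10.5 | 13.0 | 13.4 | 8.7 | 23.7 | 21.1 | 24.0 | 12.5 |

3 generations

Weekly DD (7 × max(0, T̄ − 9.2)): 60.2, 107.8, 107.1, 0.0, 11.9, 9.1, 26.6, 29.4, 0.0, 101.5, 83.3, 103.6, 23.1.
Season total = 663.6 DD.
Complete generations = ⌊663.6 / 218⌋ = 3.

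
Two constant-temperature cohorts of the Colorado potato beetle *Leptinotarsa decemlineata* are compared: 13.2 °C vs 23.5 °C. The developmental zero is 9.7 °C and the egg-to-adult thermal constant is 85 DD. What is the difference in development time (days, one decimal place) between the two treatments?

At 13.2 °C: 85 / (13.2 − 9.7) = 85 / 3.5 = 24.286 d.
At 23.5 °C: 85 / (23.5 − 9.7) = 85 / 13.8 = 6.159 d.
Difference = |24.286 − 6.159| = 18.126 ≈ 18.1 days.

18.1 days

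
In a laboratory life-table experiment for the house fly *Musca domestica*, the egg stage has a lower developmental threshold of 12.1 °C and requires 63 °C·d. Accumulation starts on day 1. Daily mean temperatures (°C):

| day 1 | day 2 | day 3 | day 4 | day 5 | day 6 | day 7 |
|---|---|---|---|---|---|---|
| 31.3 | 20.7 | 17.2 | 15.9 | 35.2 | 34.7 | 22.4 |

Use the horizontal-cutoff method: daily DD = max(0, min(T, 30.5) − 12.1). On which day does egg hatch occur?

Daily DD above 12.1 °C (capped at 18.4): 18.4, 8.6, 5.1, 3.8, 18.4, 18.4, 10.3.
Cumulative: 18.4, 27.0, 32.1, 35.9, 54.3, 72.7, 83.0.
The total first reaches 63 DD on day 6.

day 6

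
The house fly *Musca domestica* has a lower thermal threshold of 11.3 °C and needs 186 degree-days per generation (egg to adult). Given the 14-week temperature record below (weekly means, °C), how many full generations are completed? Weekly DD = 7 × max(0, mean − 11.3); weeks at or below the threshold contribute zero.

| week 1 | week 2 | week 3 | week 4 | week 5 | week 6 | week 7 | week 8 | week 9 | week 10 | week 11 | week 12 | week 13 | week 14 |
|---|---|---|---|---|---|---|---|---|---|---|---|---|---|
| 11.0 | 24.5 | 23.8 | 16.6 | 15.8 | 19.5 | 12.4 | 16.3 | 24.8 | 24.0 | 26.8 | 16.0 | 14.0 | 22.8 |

4 generations

Weekly DD (7 × max(0, T̄ − 11.3)): 0.0, 92.4, 87.5, 37.1, 31.5, 57.4, 7.7, 35.0, 94.5, 88.9, 108.5, 32.9, 18.9, 80.5.
Season total = 772.8 DD.
Complete generations = ⌊772.8 / 186⌋ = 4.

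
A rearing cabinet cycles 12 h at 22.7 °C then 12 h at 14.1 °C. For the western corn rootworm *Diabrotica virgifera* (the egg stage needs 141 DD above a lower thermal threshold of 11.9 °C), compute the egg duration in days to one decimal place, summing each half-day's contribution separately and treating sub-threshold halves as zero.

Day half: max(0, 22.7 − 11.9) × 0.5 = 10.8 × 0.5 = 5.40 DD.
Night half: max(0, 14.1 − 11.9) × 0.5 = 2.2 × 0.5 = 1.10 DD.
Per 24 h: 6.50 DD/day.
Duration = 141 / 6.50 = 21.692 ≈ 21.7 days.

21.7 days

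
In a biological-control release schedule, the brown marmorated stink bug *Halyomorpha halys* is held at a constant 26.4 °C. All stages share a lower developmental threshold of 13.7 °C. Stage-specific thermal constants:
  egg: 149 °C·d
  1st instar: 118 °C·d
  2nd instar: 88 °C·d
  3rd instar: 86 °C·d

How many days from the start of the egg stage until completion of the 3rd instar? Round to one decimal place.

Daily accumulation at 26.4 °C = 26.4 − 13.7 = 12.7 DD/day.
Total K = 149 + 118 + 88 + 86 = 441 DD.
Total duration = 441 / 12.7 = 34.724 ≈ 34.7 days.

34.7 days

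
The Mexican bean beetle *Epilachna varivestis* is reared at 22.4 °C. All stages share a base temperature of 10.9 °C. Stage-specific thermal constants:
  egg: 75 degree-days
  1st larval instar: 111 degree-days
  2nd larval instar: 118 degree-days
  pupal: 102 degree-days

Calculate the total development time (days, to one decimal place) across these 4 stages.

Daily accumulation at 22.4 °C = 22.4 − 10.9 = 11.5 DD/day.
Total K = 75 + 111 + 118 + 102 = 406 DD.
Total duration = 406 / 11.5 = 35.304 ≈ 35.3 days.

35.3 days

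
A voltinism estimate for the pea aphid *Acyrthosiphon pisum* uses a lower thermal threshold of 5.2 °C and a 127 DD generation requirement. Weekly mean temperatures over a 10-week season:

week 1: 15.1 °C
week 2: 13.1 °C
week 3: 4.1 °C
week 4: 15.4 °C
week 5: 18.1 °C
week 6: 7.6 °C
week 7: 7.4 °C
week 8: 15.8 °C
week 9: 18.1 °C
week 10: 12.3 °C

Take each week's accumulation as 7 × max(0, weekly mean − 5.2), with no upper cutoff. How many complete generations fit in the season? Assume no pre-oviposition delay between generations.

Weekly DD (7 × max(0, T̄ − 5.2)): 69.3, 55.3, 0.0, 71.4, 90.3, 16.8, 15.4, 74.2, 90.3, 49.7.
Season total = 532.7 DD.
Complete generations = ⌊532.7 / 127⌋ = 4.

4 generations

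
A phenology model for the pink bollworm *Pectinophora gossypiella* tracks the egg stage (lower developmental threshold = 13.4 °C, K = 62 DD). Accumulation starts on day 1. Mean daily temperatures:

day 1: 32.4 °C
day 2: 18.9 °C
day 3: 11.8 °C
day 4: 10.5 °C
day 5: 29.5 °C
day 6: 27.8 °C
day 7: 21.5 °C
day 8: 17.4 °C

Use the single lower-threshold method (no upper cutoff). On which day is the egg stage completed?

day 7

Daily DD above 13.4 °C: 19.0, 5.5, 0.0, 0.0, 16.1, 14.4, 8.1, 4.0.
Cumulative: 19.0, 24.5, 24.5, 24.5, 40.6, 55.0, 63.1, 67.1.
The total first reaches 62 DD on day 7.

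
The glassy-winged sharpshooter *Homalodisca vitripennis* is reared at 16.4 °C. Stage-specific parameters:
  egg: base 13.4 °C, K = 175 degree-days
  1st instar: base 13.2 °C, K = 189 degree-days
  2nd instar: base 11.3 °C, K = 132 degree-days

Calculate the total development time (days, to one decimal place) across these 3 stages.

egg: 175 / (16.4 − 13.4) = 175 / 3.0 = 58.333 d.
1st instar: 189 / (16.4 − 13.2) = 189 / 3.2 = 59.063 d.
2nd instar: 132 / (16.4 − 11.3) = 132 / 5.1 = 25.882 d.
Sum = 143.278 ≈ 143.3 days.

143.3 days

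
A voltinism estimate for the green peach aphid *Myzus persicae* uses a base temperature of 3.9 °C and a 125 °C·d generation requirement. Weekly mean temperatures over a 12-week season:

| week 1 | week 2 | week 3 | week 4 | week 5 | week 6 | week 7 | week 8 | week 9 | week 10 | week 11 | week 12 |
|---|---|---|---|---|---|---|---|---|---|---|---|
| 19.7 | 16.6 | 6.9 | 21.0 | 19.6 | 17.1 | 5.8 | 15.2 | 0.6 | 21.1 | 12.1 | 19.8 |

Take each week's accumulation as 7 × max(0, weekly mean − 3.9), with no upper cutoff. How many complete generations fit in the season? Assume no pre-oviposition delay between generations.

7 generations

Weekly DD (7 × max(0, T̄ − 3.9)): 110.6, 88.9, 21.0, 119.7, 109.9, 92.4, 13.3, 79.1, 0.0, 120.4, 57.4, 111.3.
Season total = 924.0 DD.
Complete generations = ⌊924.0 / 125⌋ = 7.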